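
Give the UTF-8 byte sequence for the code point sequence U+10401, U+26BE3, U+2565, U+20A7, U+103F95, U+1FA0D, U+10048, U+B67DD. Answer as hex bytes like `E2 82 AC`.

F0 90 90 81 F0 A6 AF A3 E2 95 A5 E2 82 A7 F4 83 BE 95 F0 9F A8 8D F0 90 81 88 F2 B6 9F 9D

U+10401: 4-byte form → F0 90 90 81.
U+26BE3: 4-byte form → F0 A6 AF A3.
U+2565: 3-byte form → E2 95 A5.
U+20A7: 3-byte form → E2 82 A7.
U+103F95: 4-byte form → F4 83 BE 95.
U+1FA0D: 4-byte form → F0 9F A8 8D.
U+10048: 4-byte form → F0 90 81 88.
U+B67DD: 4-byte form → F2 B6 9F 9D.
Concatenated (30 bytes): F0 90 90 81 F0 A6 AF A3 E2 95 A5 E2 82 A7 F4 83 BE 95 F0 9F A8 8D F0 90 81 88 F2 B6 9F 9D.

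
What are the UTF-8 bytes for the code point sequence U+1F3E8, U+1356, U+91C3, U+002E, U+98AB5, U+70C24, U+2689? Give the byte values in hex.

U+1F3E8: 4-byte form → F0 9F 8F A8.
U+1356: 3-byte form → E1 8D 96.
U+91C3: 3-byte form → E9 87 83.
U+002E: 1-byte form → 2E.
U+98AB5: 4-byte form → F2 98 AA B5.
U+70C24: 4-byte form → F1 B0 B0 A4.
U+2689: 3-byte form → E2 9A 89.
Concatenated (22 bytes): F0 9F 8F A8 E1 8D 96 E9 87 83 2E F2 98 AA B5 F1 B0 B0 A4 E2 9A 89.

F0 9F 8F A8 E1 8D 96 E9 87 83 2E F2 98 AA B5 F1 B0 B0 A4 E2 9A 89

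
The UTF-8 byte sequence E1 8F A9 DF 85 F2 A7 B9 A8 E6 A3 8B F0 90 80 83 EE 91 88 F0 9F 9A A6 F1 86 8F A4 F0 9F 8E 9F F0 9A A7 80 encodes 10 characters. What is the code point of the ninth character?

U+1F39F

Offset 0: leading byte 0xE1 = 11100001 → 3-byte char #1 = E1 8F A9.
Offset 3: leading byte 0xDF = 11011111 → 2-byte char #2 = DF 85.
Offset 5: leading byte 0xF2 = 11110010 → 4-byte char #3 = F2 A7 B9 A8.
Offset 9: leading byte 0xE6 = 11100110 → 3-byte char #4 = E6 A3 8B.
Offset 12: leading byte 0xF0 = 11110000 → 4-byte char #5 = F0 90 80 83.
Offset 16: leading byte 0xEE = 11101110 → 3-byte char #6 = EE 91 88.
Offset 19: leading byte 0xF0 = 11110000 → 4-byte char #7 = F0 9F 9A A6.
Offset 23: leading byte 0xF1 = 11110001 → 4-byte char #8 = F1 86 8F A4.
Offset 27: leading byte 0xF0 = 11110000 → 4-byte char #9 = F0 9F 8E 9F.
Leading byte 0xF0 = 11110000 matches 11110xxx → 4-byte sequence.
Byte 1: 0xF0 = 11110000, payload 000 (3 bits).
Byte 2: 0x9F = 10011111 (10xxxxxx ✓), payload 011111.
Byte 3: 0x8E = 10001110 (10xxxxxx ✓), payload 001110.
Byte 4: 0x9F = 10011111 (10xxxxxx ✓), payload 011111.
Concatenate: 000011111001110011111 = 0x1F39F (21 bits → U+1F39F).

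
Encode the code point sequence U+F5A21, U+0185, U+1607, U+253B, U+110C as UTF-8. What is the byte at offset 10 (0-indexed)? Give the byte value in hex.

0x94

U+F5A21 → 4-byte form F3 B5 A8 A1 at offsets 0–3.
U+0185 → 2-byte form C6 85 at offsets 4–5.
U+1607 → 3-byte form E1 98 87 at offsets 6–8.
U+253B → 3-byte form E2 94 BB at offsets 9–11.
Offset 10 falls in char 4's range; it's byte 2 of E2 94 BB = 0x94.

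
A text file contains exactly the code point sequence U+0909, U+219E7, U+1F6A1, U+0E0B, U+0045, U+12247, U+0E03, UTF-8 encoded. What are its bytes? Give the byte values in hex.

U+0909: 3-byte form → E0 A4 89.
U+219E7: 4-byte form → F0 A1 A7 A7.
U+1F6A1: 4-byte form → F0 9F 9A A1.
U+0E0B: 3-byte form → E0 B8 8B.
U+0045: 1-byte form → 45.
U+12247: 4-byte form → F0 92 89 87.
U+0E03: 3-byte form → E0 B8 83.
Concatenated (22 bytes): E0 A4 89 F0 A1 A7 A7 F0 9F 9A A1 E0 B8 8B 45 F0 92 89 87 E0 B8 83.

E0 A4 89 F0 A1 A7 A7 F0 9F 9A A1 E0 B8 8B 45 F0 92 89 87 E0 B8 83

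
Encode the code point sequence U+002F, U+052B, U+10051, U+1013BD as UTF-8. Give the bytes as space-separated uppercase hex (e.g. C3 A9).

2F D4 AB F0 90 81 91 F4 81 8E BD

U+002F: 1-byte form → 2F.
U+052B: 2-byte form → D4 AB.
U+10051: 4-byte form → F0 90 81 91.
U+1013BD: 4-byte form → F4 81 8E BD.
Concatenated (11 bytes): 2F D4 AB F0 90 81 91 F4 81 8E BD.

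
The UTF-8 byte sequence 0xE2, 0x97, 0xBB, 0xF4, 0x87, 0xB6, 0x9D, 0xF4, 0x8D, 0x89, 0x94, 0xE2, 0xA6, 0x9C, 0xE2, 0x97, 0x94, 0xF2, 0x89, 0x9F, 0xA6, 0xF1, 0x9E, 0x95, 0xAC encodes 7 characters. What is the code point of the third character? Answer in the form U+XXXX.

Offset 0: leading byte 0xE2 = 11100010 → 3-byte char #1 = E2 97 BB.
Offset 3: leading byte 0xF4 = 11110100 → 4-byte char #2 = F4 87 B6 9D.
Offset 7: leading byte 0xF4 = 11110100 → 4-byte char #3 = F4 8D 89 94.
Leading byte 0xF4 = 11110100 matches 11110xxx → 4-byte sequence.
Byte 1: 0xF4 = 11110100, payload 100 (3 bits).
Byte 2: 0x8D = 10001101 (10xxxxxx ✓), payload 001101.
Byte 3: 0x89 = 10001001 (10xxxxxx ✓), payload 001001.
Byte 4: 0x94 = 10010100 (10xxxxxx ✓), payload 010100.
Concatenate: 100001101001001010100 = 0x10D254 (21 bits → U+10D254).

U+10D254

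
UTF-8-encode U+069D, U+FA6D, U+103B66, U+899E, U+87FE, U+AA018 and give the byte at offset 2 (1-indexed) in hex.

0x9D

1-indexed offset 2 is 0-indexed offset 1.
U+069D → 2-byte form DA 9D at offsets 0–1.
Offset 1 falls in char 1's range; it's byte 2 of DA 9D = 0x9D.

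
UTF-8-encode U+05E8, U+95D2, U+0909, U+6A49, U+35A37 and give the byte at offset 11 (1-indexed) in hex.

0x89

1-indexed offset 11 is 0-indexed offset 10.
U+05E8 → 2-byte form D7 A8 at offsets 0–1.
U+95D2 → 3-byte form E9 97 92 at offsets 2–4.
U+0909 → 3-byte form E0 A4 89 at offsets 5–7.
U+6A49 → 3-byte form E6 A9 89 at offsets 8–10.
Offset 10 falls in char 4's range; it's byte 3 of E6 A9 89 = 0x89.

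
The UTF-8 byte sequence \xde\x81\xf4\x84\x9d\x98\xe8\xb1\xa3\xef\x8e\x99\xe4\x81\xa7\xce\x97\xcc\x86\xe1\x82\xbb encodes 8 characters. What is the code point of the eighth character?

Offset 0: leading byte 0xDE = 11011110 → 2-byte char #1 = DE 81.
Offset 2: leading byte 0xF4 = 11110100 → 4-byte char #2 = F4 84 9D 98.
Offset 6: leading byte 0xE8 = 11101000 → 3-byte char #3 = E8 B1 A3.
Offset 9: leading byte 0xEF = 11101111 → 3-byte char #4 = EF 8E 99.
Offset 12: leading byte 0xE4 = 11100100 → 3-byte char #5 = E4 81 A7.
Offset 15: leading byte 0xCE = 11001110 → 2-byte char #6 = CE 97.
Offset 17: leading byte 0xCC = 11001100 → 2-byte char #7 = CC 86.
Offset 19: leading byte 0xE1 = 11100001 → 3-byte char #8 = E1 82 BB.
Leading byte 0xE1 = 11100001 matches 1110xxxx → 3-byte sequence.
Byte 1: 0xE1 = 11100001, payload 0001 (4 bits).
Byte 2: 0x82 = 10000010 (10xxxxxx ✓), payload 000010.
Byte 3: 0xBB = 10111011 (10xxxxxx ✓), payload 111011.
Concatenate: 0001000010111011 = 0x10BB (16 bits → U+10BB).

U+10BB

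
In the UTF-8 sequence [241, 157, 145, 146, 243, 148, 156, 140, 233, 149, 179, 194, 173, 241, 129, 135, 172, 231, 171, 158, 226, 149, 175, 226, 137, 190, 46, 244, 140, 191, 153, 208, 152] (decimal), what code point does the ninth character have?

Offset 0: leading byte 0xF1 = 11110001 → 4-byte char #1 = F1 9D 91 92.
Offset 4: leading byte 0xF3 = 11110011 → 4-byte char #2 = F3 94 9C 8C.
Offset 8: leading byte 0xE9 = 11101001 → 3-byte char #3 = E9 95 B3.
Offset 11: leading byte 0xC2 = 11000010 → 2-byte char #4 = C2 AD.
Offset 13: leading byte 0xF1 = 11110001 → 4-byte char #5 = F1 81 87 AC.
Offset 17: leading byte 0xE7 = 11100111 → 3-byte char #6 = E7 AB 9E.
Offset 20: leading byte 0xE2 = 11100010 → 3-byte char #7 = E2 95 AF.
Offset 23: leading byte 0xE2 = 11100010 → 3-byte char #8 = E2 89 BE.
Offset 26: leading byte 0x2E = 00101110 → 1-byte char #9 = 2E.
Leading byte 0x2E = 00101110 matches 0xxxxxxx → 1-byte sequence.
Byte 1: 0x2E = 00101110, payload 0101110 (7 bits).
Concatenate: 0101110 = 0x2E (7 bits → U+002E).

U+002E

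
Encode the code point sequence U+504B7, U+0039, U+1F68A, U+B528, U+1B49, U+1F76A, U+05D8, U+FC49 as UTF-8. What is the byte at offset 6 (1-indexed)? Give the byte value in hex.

1-indexed offset 6 is 0-indexed offset 5.
U+504B7 → 4-byte form F1 90 92 B7 at offsets 0–3.
U+0039 → 1-byte form 39 at offsets 4–4.
U+1F68A → 4-byte form F0 9F 9A 8A at offsets 5–8.
Offset 5 falls in char 3's range; it's byte 1 of F0 9F 9A 8A = 0xF0.

0xF0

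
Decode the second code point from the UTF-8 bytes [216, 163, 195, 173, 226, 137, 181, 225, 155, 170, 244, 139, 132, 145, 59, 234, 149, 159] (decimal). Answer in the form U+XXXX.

U+00ED

Offset 0: leading byte 0xD8 = 11011000 → 2-byte char #1 = D8 A3.
Offset 2: leading byte 0xC3 = 11000011 → 2-byte char #2 = C3 AD.
Leading byte 0xC3 = 11000011 matches 110xxxxx → 2-byte sequence.
Byte 1: 0xC3 = 11000011, payload 00011 (5 bits).
Byte 2: 0xAD = 10101101 (10xxxxxx ✓), payload 101101.
Concatenate: 00011101101 = 0xED (11 bits → U+00ED).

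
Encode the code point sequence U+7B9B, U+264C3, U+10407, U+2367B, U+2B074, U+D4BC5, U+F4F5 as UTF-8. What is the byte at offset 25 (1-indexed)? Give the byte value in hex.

1-indexed offset 25 is 0-indexed offset 24.
U+7B9B → 3-byte form E7 AE 9B at offsets 0–2.
U+264C3 → 4-byte form F0 A6 93 83 at offsets 3–6.
U+10407 → 4-byte form F0 90 90 87 at offsets 7–10.
U+2367B → 4-byte form F0 A3 99 BB at offsets 11–14.
U+2B074 → 4-byte form F0 AB 81 B4 at offsets 15–18.
U+D4BC5 → 4-byte form F3 94 AF 85 at offsets 19–22.
U+F4F5 → 3-byte form EF 93 B5 at offsets 23–25.
Offset 24 falls in char 7's range; it's byte 2 of EF 93 B5 = 0x93.

0x93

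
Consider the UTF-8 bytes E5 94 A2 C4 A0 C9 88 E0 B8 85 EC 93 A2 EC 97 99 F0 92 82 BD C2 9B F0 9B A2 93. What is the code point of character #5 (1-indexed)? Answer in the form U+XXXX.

Offset 0: leading byte 0xE5 = 11100101 → 3-byte char #1 = E5 94 A2.
Offset 3: leading byte 0xC4 = 11000100 → 2-byte char #2 = C4 A0.
Offset 5: leading byte 0xC9 = 11001001 → 2-byte char #3 = C9 88.
Offset 7: leading byte 0xE0 = 11100000 → 3-byte char #4 = E0 B8 85.
Offset 10: leading byte 0xEC = 11101100 → 3-byte char #5 = EC 93 A2.
Leading byte 0xEC = 11101100 matches 1110xxxx → 3-byte sequence.
Byte 1: 0xEC = 11101100, payload 1100 (4 bits).
Byte 2: 0x93 = 10010011 (10xxxxxx ✓), payload 010011.
Byte 3: 0xA2 = 10100010 (10xxxxxx ✓), payload 100010.
Concatenate: 1100010011100010 = 0xC4E2 (16 bits → U+C4E2).

U+C4E2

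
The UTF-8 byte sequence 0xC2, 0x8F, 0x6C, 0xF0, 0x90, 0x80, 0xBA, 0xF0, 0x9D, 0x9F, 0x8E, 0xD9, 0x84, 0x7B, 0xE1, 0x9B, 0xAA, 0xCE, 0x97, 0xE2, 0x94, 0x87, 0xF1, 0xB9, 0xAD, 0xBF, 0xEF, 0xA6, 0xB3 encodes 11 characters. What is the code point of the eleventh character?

Offset 0: leading byte 0xC2 = 11000010 → 2-byte char #1 = C2 8F.
Offset 2: leading byte 0x6C = 01101100 → 1-byte char #2 = 6C.
Offset 3: leading byte 0xF0 = 11110000 → 4-byte char #3 = F0 90 80 BA.
Offset 7: leading byte 0xF0 = 11110000 → 4-byte char #4 = F0 9D 9F 8E.
Offset 11: leading byte 0xD9 = 11011001 → 2-byte char #5 = D9 84.
Offset 13: leading byte 0x7B = 01111011 → 1-byte char #6 = 7B.
Offset 14: leading byte 0xE1 = 11100001 → 3-byte char #7 = E1 9B AA.
Offset 17: leading byte 0xCE = 11001110 → 2-byte char #8 = CE 97.
Offset 19: leading byte 0xE2 = 11100010 → 3-byte char #9 = E2 94 87.
Offset 22: leading byte 0xF1 = 11110001 → 4-byte char #10 = F1 B9 AD BF.
Offset 26: leading byte 0xEF = 11101111 → 3-byte char #11 = EF A6 B3.
Leading byte 0xEF = 11101111 matches 1110xxxx → 3-byte sequence.
Byte 1: 0xEF = 11101111, payload 1111 (4 bits).
Byte 2: 0xA6 = 10100110 (10xxxxxx ✓), payload 100110.
Byte 3: 0xB3 = 10110011 (10xxxxxx ✓), payload 110011.
Concatenate: 1111100110110011 = 0xF9B3 (16 bits → U+F9B3).

U+F9B3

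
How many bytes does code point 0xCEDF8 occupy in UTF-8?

U+CEDF8 = 0xCEDF8. UTF-8 uses 1 byte below 0x80, 2 below 0x800, 3 below 0x10000, 4 up to 0x10FFFF. 0xCEDF8 is in U+10000–U+10FFFF → 4 bytes.

4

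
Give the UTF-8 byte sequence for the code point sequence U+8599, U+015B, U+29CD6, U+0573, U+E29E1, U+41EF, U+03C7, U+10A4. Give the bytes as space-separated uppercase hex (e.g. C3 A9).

U+8599: 3-byte form → E8 96 99.
U+015B: 2-byte form → C5 9B.
U+29CD6: 4-byte form → F0 A9 B3 96.
U+0573: 2-byte form → D5 B3.
U+E29E1: 4-byte form → F3 A2 A7 A1.
U+41EF: 3-byte form → E4 87 AF.
U+03C7: 2-byte form → CF 87.
U+10A4: 3-byte form → E1 82 A4.
Concatenated (23 bytes): E8 96 99 C5 9B F0 A9 B3 96 D5 B3 F3 A2 A7 A1 E4 87 AF CF 87 E1 82 A4.

E8 96 99 C5 9B F0 A9 B3 96 D5 B3 F3 A2 A7 A1 E4 87 AF CF 87 E1 82 A4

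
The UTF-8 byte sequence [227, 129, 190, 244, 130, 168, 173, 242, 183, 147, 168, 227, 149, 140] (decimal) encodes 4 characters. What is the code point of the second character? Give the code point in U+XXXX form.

Offset 0: leading byte 0xE3 = 11100011 → 3-byte char #1 = E3 81 BE.
Offset 3: leading byte 0xF4 = 11110100 → 4-byte char #2 = F4 82 A8 AD.
Leading byte 0xF4 = 11110100 matches 11110xxx → 4-byte sequence.
Byte 1: 0xF4 = 11110100, payload 100 (3 bits).
Byte 2: 0x82 = 10000010 (10xxxxxx ✓), payload 000010.
Byte 3: 0xA8 = 10101000 (10xxxxxx ✓), payload 101000.
Byte 4: 0xAD = 10101101 (10xxxxxx ✓), payload 101101.
Concatenate: 100000010101000101101 = 0x102A2D (21 bits → U+102A2D).

U+102A2D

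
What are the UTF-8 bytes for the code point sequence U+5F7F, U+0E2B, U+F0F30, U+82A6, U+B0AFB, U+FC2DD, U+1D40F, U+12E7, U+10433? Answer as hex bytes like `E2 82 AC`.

U+5F7F: 3-byte form → E5 BD BF.
U+0E2B: 3-byte form → E0 B8 AB.
U+F0F30: 4-byte form → F3 B0 BC B0.
U+82A6: 3-byte form → E8 8A A6.
U+B0AFB: 4-byte form → F2 B0 AB BB.
U+FC2DD: 4-byte form → F3 BC 8B 9D.
U+1D40F: 4-byte form → F0 9D 90 8F.
U+12E7: 3-byte form → E1 8B A7.
U+10433: 4-byte form → F0 90 90 B3.
Concatenated (32 bytes): E5 BD BF E0 B8 AB F3 B0 BC B0 E8 8A A6 F2 B0 AB BB F3 BC 8B 9D F0 9D 90 8F E1 8B A7 F0 90 90 B3.

E5 BD BF E0 B8 AB F3 B0 BC B0 E8 8A A6 F2 B0 AB BB F3 BC 8B 9D F0 9D 90 8F E1 8B A7 F0 90 90 B3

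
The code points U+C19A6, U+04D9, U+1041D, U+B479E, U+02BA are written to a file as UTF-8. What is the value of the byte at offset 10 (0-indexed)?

U+C19A6 → 4-byte form F3 81 A6 A6 at offsets 0–3.
U+04D9 → 2-byte form D3 99 at offsets 4–5.
U+1041D → 4-byte form F0 90 90 9D at offsets 6–9.
U+B479E → 4-byte form F2 B4 9E 9E at offsets 10–13.
Offset 10 falls in char 4's range; it's byte 1 of F2 B4 9E 9E = 0xF2.

0xF2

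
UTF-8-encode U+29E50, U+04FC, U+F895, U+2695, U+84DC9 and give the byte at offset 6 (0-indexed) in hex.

0xEF

U+29E50 → 4-byte form F0 A9 B9 90 at offsets 0–3.
U+04FC → 2-byte form D3 BC at offsets 4–5.
U+F895 → 3-byte form EF A2 95 at offsets 6–8.
Offset 6 falls in char 3's range; it's byte 1 of EF A2 95 = 0xEF.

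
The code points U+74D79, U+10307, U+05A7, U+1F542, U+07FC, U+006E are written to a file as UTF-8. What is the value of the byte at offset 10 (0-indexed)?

0xF0

U+74D79 → 4-byte form F1 B4 B5 B9 at offsets 0–3.
U+10307 → 4-byte form F0 90 8C 87 at offsets 4–7.
U+05A7 → 2-byte form D6 A7 at offsets 8–9.
U+1F542 → 4-byte form F0 9F 95 82 at offsets 10–13.
Offset 10 falls in char 4's range; it's byte 1 of F0 9F 95 82 = 0xF0.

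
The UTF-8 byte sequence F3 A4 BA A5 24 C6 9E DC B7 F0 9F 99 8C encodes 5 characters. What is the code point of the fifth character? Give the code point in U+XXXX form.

Offset 0: leading byte 0xF3 = 11110011 → 4-byte char #1 = F3 A4 BA A5.
Offset 4: leading byte 0x24 = 00100100 → 1-byte char #2 = 24.
Offset 5: leading byte 0xC6 = 11000110 → 2-byte char #3 = C6 9E.
Offset 7: leading byte 0xDC = 11011100 → 2-byte char #4 = DC B7.
Offset 9: leading byte 0xF0 = 11110000 → 4-byte char #5 = F0 9F 99 8C.
Leading byte 0xF0 = 11110000 matches 11110xxx → 4-byte sequence.
Byte 1: 0xF0 = 11110000, payload 000 (3 bits).
Byte 2: 0x9F = 10011111 (10xxxxxx ✓), payload 011111.
Byte 3: 0x99 = 10011001 (10xxxxxx ✓), payload 011001.
Byte 4: 0x8C = 10001100 (10xxxxxx ✓), payload 001100.
Concatenate: 000011111011001001100 = 0x1F64C (21 bits → U+1F64C).

U+1F64C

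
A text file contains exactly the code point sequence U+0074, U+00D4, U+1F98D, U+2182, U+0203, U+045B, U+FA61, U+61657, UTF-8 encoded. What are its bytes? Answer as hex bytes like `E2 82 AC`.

U+0074: 1-byte form → 74.
U+00D4: 2-byte form → C3 94.
U+1F98D: 4-byte form → F0 9F A6 8D.
U+2182: 3-byte form → E2 86 82.
U+0203: 2-byte form → C8 83.
U+045B: 2-byte form → D1 9B.
U+FA61: 3-byte form → EF A9 A1.
U+61657: 4-byte form → F1 A1 99 97.
Concatenated (21 bytes): 74 C3 94 F0 9F A6 8D E2 86 82 C8 83 D1 9B EF A9 A1 F1 A1 99 97.

74 C3 94 F0 9F A6 8D E2 86 82 C8 83 D1 9B EF A9 A1 F1 A1 99 97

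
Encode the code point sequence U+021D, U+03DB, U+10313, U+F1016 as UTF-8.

C8 9D CF 9B F0 90 8C 93 F3 B1 80 96

U+021D: 2-byte form → C8 9D.
U+03DB: 2-byte form → CF 9B.
U+10313: 4-byte form → F0 90 8C 93.
U+F1016: 4-byte form → F3 B1 80 96.
Concatenated (12 bytes): C8 9D CF 9B F0 90 8C 93 F3 B1 80 96.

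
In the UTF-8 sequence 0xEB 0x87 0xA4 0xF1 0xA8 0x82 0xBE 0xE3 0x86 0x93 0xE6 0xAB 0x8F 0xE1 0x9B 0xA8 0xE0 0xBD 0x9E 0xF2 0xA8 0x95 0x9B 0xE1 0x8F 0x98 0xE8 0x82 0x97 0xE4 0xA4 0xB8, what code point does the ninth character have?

U+8097

Offset 0: leading byte 0xEB = 11101011 → 3-byte char #1 = EB 87 A4.
Offset 3: leading byte 0xF1 = 11110001 → 4-byte char #2 = F1 A8 82 BE.
Offset 7: leading byte 0xE3 = 11100011 → 3-byte char #3 = E3 86 93.
Offset 10: leading byte 0xE6 = 11100110 → 3-byte char #4 = E6 AB 8F.
Offset 13: leading byte 0xE1 = 11100001 → 3-byte char #5 = E1 9B A8.
Offset 16: leading byte 0xE0 = 11100000 → 3-byte char #6 = E0 BD 9E.
Offset 19: leading byte 0xF2 = 11110010 → 4-byte char #7 = F2 A8 95 9B.
Offset 23: leading byte 0xE1 = 11100001 → 3-byte char #8 = E1 8F 98.
Offset 26: leading byte 0xE8 = 11101000 → 3-byte char #9 = E8 82 97.
Leading byte 0xE8 = 11101000 matches 1110xxxx → 3-byte sequence.
Byte 1: 0xE8 = 11101000, payload 1000 (4 bits).
Byte 2: 0x82 = 10000010 (10xxxxxx ✓), payload 000010.
Byte 3: 0x97 = 10010111 (10xxxxxx ✓), payload 010111.
Concatenate: 1000000010010111 = 0x8097 (16 bits → U+8097).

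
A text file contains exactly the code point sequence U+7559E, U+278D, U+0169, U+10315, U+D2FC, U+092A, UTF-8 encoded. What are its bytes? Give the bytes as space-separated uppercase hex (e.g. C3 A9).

F1 B5 96 9E E2 9E 8D C5 A9 F0 90 8C 95 ED 8B BC E0 A4 AA

U+7559E: 4-byte form → F1 B5 96 9E.
U+278D: 3-byte form → E2 9E 8D.
U+0169: 2-byte form → C5 A9.
U+10315: 4-byte form → F0 90 8C 95.
U+D2FC: 3-byte form → ED 8B BC.
U+092A: 3-byte form → E0 A4 AA.
Concatenated (19 bytes): F1 B5 96 9E E2 9E 8D C5 A9 F0 90 8C 95 ED 8B BC E0 A4 AA.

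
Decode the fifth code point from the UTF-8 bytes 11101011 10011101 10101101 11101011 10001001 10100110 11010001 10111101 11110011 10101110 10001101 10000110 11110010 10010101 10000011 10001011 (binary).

U+950CB

Offset 0: leading byte 0xEB = 11101011 → 3-byte char #1 = EB 9D AD.
Offset 3: leading byte 0xEB = 11101011 → 3-byte char #2 = EB 89 A6.
Offset 6: leading byte 0xD1 = 11010001 → 2-byte char #3 = D1 BD.
Offset 8: leading byte 0xF3 = 11110011 → 4-byte char #4 = F3 AE 8D 86.
Offset 12: leading byte 0xF2 = 11110010 → 4-byte char #5 = F2 95 83 8B.
Leading byte 0xF2 = 11110010 matches 11110xxx → 4-byte sequence.
Byte 1: 0xF2 = 11110010, payload 010 (3 bits).
Byte 2: 0x95 = 10010101 (10xxxxxx ✓), payload 010101.
Byte 3: 0x83 = 10000011 (10xxxxxx ✓), payload 000011.
Byte 4: 0x8B = 10001011 (10xxxxxx ✓), payload 001011.
Concatenate: 010010101000011001011 = 0x950CB (21 bits → U+950CB).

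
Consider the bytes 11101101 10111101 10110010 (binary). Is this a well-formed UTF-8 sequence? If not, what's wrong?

invalid (encodes a surrogate (U+D800–U+DFFF))

Structurally a 3-byte sequence; payload = 0xDF72.
But 0xDF72 is in U+D800–U+DFFF, the surrogate range. Surrogates are not Unicode scalar values and are forbidden in UTF-8.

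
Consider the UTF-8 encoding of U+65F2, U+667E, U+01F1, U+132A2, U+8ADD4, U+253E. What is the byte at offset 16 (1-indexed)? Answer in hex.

1-indexed offset 16 is 0-indexed offset 15.
U+65F2 → 3-byte form E6 97 B2 at offsets 0–2.
U+667E → 3-byte form E6 99 BE at offsets 3–5.
U+01F1 → 2-byte form C7 B1 at offsets 6–7.
U+132A2 → 4-byte form F0 93 8A A2 at offsets 8–11.
U+8ADD4 → 4-byte form F2 8A B7 94 at offsets 12–15.
Offset 15 falls in char 5's range; it's byte 4 of F2 8A B7 94 = 0x94.

0x94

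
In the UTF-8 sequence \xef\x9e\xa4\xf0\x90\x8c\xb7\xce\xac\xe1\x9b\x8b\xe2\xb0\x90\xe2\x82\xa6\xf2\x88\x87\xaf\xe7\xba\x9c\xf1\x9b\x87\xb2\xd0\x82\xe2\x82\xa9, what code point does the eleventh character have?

U+20A9

Offset 0: leading byte 0xEF = 11101111 → 3-byte char #1 = EF 9E A4.
Offset 3: leading byte 0xF0 = 11110000 → 4-byte char #2 = F0 90 8C B7.
Offset 7: leading byte 0xCE = 11001110 → 2-byte char #3 = CE AC.
Offset 9: leading byte 0xE1 = 11100001 → 3-byte char #4 = E1 9B 8B.
Offset 12: leading byte 0xE2 = 11100010 → 3-byte char #5 = E2 B0 90.
Offset 15: leading byte 0xE2 = 11100010 → 3-byte char #6 = E2 82 A6.
Offset 18: leading byte 0xF2 = 11110010 → 4-byte char #7 = F2 88 87 AF.
Offset 22: leading byte 0xE7 = 11100111 → 3-byte char #8 = E7 BA 9C.
Offset 25: leading byte 0xF1 = 11110001 → 4-byte char #9 = F1 9B 87 B2.
Offset 29: leading byte 0xD0 = 11010000 → 2-byte char #10 = D0 82.
Offset 31: leading byte 0xE2 = 11100010 → 3-byte char #11 = E2 82 A9.
Leading byte 0xE2 = 11100010 matches 1110xxxx → 3-byte sequence.
Byte 1: 0xE2 = 11100010, payload 0010 (4 bits).
Byte 2: 0x82 = 10000010 (10xxxxxx ✓), payload 000010.
Byte 3: 0xA9 = 10101001 (10xxxxxx ✓), payload 101001.
Concatenate: 0010000010101001 = 0x20A9 (16 bits → U+20A9).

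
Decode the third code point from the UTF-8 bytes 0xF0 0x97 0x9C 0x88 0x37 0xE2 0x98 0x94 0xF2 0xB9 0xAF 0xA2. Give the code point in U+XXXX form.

U+2614

Offset 0: leading byte 0xF0 = 11110000 → 4-byte char #1 = F0 97 9C 88.
Offset 4: leading byte 0x37 = 00110111 → 1-byte char #2 = 37.
Offset 5: leading byte 0xE2 = 11100010 → 3-byte char #3 = E2 98 94.
Leading byte 0xE2 = 11100010 matches 1110xxxx → 3-byte sequence.
Byte 1: 0xE2 = 11100010, payload 0010 (4 bits).
Byte 2: 0x98 = 10011000 (10xxxxxx ✓), payload 011000.
Byte 3: 0x94 = 10010100 (10xxxxxx ✓), payload 010100.
Concatenate: 0010011000010100 = 0x2614 (16 bits → U+2614).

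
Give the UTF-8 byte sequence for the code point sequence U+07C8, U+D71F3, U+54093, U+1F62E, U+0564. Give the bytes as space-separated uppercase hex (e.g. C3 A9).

DF 88 F3 97 87 B3 F1 94 82 93 F0 9F 98 AE D5 A4

U+07C8: 2-byte form → DF 88.
U+D71F3: 4-byte form → F3 97 87 B3.
U+54093: 4-byte form → F1 94 82 93.
U+1F62E: 4-byte form → F0 9F 98 AE.
U+0564: 2-byte form → D5 A4.
Concatenated (16 bytes): DF 88 F3 97 87 B3 F1 94 82 93 F0 9F 98 AE D5 A4.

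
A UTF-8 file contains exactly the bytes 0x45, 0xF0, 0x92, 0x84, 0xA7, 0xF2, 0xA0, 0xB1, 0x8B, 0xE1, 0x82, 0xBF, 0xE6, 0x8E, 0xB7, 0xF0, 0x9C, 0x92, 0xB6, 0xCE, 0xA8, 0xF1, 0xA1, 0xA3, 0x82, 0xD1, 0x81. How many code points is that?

9

Byte at offset 0: 0x45 = 01000101 → 1-byte char (#1). Advance 1.
Byte at offset 1: 0xF0 = 11110000 → 4-byte char (#2). Advance 4.
Byte at offset 5: 0xF2 = 11110010 → 4-byte char (#3). Advance 4.
Byte at offset 9: 0xE1 = 11100001 → 3-byte char (#4). Advance 3.
Byte at offset 12: 0xE6 = 11100110 → 3-byte char (#5). Advance 3.
Byte at offset 15: 0xF0 = 11110000 → 4-byte char (#6). Advance 4.
Byte at offset 19: 0xCE = 11001110 → 2-byte char (#7). Advance 2.
Byte at offset 21: 0xF1 = 11110001 → 4-byte char (#8). Advance 4.
Byte at offset 25: 0xD1 = 11010001 → 2-byte char (#9). Advance 2.
Reached end at offset 27 after 9 code points.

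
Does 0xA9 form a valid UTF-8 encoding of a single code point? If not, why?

Byte 0xA9 = 10101001 has the form 10xxxxxx — a continuation byte — but there is no preceding leading byte.

invalid (continuation byte with no leading byte)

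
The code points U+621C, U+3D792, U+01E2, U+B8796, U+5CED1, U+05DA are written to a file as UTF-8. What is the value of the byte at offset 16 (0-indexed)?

0x91

U+621C → 3-byte form E6 88 9C at offsets 0–2.
U+3D792 → 4-byte form F0 BD 9E 92 at offsets 3–6.
U+01E2 → 2-byte form C7 A2 at offsets 7–8.
U+B8796 → 4-byte form F2 B8 9E 96 at offsets 9–12.
U+5CED1 → 4-byte form F1 9C BB 91 at offsets 13–16.
Offset 16 falls in char 5's range; it's byte 4 of F1 9C BB 91 = 0x91.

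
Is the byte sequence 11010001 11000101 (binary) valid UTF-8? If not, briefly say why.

invalid (non-continuation byte where continuation expected)

Leading byte 0xD1 = 11010001 → 2-byte form.
Byte 2 is 0xC5 = 11000101, which is not 10xxxxxx — expected a continuation byte.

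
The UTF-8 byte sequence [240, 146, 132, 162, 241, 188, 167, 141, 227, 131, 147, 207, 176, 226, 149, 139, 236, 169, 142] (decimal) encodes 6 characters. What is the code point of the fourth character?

U+03F0

Offset 0: leading byte 0xF0 = 11110000 → 4-byte char #1 = F0 92 84 A2.
Offset 4: leading byte 0xF1 = 11110001 → 4-byte char #2 = F1 BC A7 8D.
Offset 8: leading byte 0xE3 = 11100011 → 3-byte char #3 = E3 83 93.
Offset 11: leading byte 0xCF = 11001111 → 2-byte char #4 = CF B0.
Leading byte 0xCF = 11001111 matches 110xxxxx → 2-byte sequence.
Byte 1: 0xCF = 11001111, payload 01111 (5 bits).
Byte 2: 0xB0 = 10110000 (10xxxxxx ✓), payload 110000.
Concatenate: 01111110000 = 0x3F0 (11 bits → U+03F0).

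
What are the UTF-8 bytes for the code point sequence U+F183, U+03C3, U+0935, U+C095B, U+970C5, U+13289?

U+F183: 3-byte form → EF 86 83.
U+03C3: 2-byte form → CF 83.
U+0935: 3-byte form → E0 A4 B5.
U+C095B: 4-byte form → F3 80 A5 9B.
U+970C5: 4-byte form → F2 97 83 85.
U+13289: 4-byte form → F0 93 8A 89.
Concatenated (20 bytes): EF 86 83 CF 83 E0 A4 B5 F3 80 A5 9B F2 97 83 85 F0 93 8A 89.

EF 86 83 CF 83 E0 A4 B5 F3 80 A5 9B F2 97 83 85 F0 93 8A 89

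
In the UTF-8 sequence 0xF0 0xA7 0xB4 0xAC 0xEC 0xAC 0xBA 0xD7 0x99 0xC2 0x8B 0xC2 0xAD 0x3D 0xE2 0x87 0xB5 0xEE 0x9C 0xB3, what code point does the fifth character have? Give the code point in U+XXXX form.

U+00AD

Offset 0: leading byte 0xF0 = 11110000 → 4-byte char #1 = F0 A7 B4 AC.
Offset 4: leading byte 0xEC = 11101100 → 3-byte char #2 = EC AC BA.
Offset 7: leading byte 0xD7 = 11010111 → 2-byte char #3 = D7 99.
Offset 9: leading byte 0xC2 = 11000010 → 2-byte char #4 = C2 8B.
Offset 11: leading byte 0xC2 = 11000010 → 2-byte char #5 = C2 AD.
Leading byte 0xC2 = 11000010 matches 110xxxxx → 2-byte sequence.
Byte 1: 0xC2 = 11000010, payload 00010 (5 bits).
Byte 2: 0xAD = 10101101 (10xxxxxx ✓), payload 101101.
Concatenate: 00010101101 = 0xAD (11 bits → U+00AD).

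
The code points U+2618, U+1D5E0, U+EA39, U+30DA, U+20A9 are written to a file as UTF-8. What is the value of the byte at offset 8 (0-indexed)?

0xA8

U+2618 → 3-byte form E2 98 98 at offsets 0–2.
U+1D5E0 → 4-byte form F0 9D 97 A0 at offsets 3–6.
U+EA39 → 3-byte form EE A8 B9 at offsets 7–9.
Offset 8 falls in char 3's range; it's byte 2 of EE A8 B9 = 0xA8.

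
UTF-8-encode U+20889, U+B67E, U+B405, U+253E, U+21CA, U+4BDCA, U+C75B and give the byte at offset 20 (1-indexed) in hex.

1-indexed offset 20 is 0-indexed offset 19.
U+20889 → 4-byte form F0 A0 A2 89 at offsets 0–3.
U+B67E → 3-byte form EB 99 BE at offsets 4–6.
U+B405 → 3-byte form EB 90 85 at offsets 7–9.
U+253E → 3-byte form E2 94 BE at offsets 10–12.
U+21CA → 3-byte form E2 87 8A at offsets 13–15.
U+4BDCA → 4-byte form F1 8B B7 8A at offsets 16–19.
Offset 19 falls in char 6's range; it's byte 4 of F1 8B B7 8A = 0x8A.

0x8A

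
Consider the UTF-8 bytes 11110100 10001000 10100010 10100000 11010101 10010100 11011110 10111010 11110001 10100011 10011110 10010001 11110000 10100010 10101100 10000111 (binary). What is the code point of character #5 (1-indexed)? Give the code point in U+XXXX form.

U+22B07

Offset 0: leading byte 0xF4 = 11110100 → 4-byte char #1 = F4 88 A2 A0.
Offset 4: leading byte 0xD5 = 11010101 → 2-byte char #2 = D5 94.
Offset 6: leading byte 0xDE = 11011110 → 2-byte char #3 = DE BA.
Offset 8: leading byte 0xF1 = 11110001 → 4-byte char #4 = F1 A3 9E 91.
Offset 12: leading byte 0xF0 = 11110000 → 4-byte char #5 = F0 A2 AC 87.
Leading byte 0xF0 = 11110000 matches 11110xxx → 4-byte sequence.
Byte 1: 0xF0 = 11110000, payload 000 (3 bits).
Byte 2: 0xA2 = 10100010 (10xxxxxx ✓), payload 100010.
Byte 3: 0xAC = 10101100 (10xxxxxx ✓), payload 101100.
Byte 4: 0x87 = 10000111 (10xxxxxx ✓), payload 000111.
Concatenate: 000100010101100000111 = 0x22B07 (21 bits → U+22B07).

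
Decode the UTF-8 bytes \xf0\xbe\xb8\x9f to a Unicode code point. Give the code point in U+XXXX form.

U+3EE1F

Leading byte 0xF0 = 11110000 matches 11110xxx → 4-byte sequence.
Byte 1: 0xF0 = 11110000, payload 000 (3 bits).
Byte 2: 0xBE = 10111110 (10xxxxxx ✓), payload 111110.
Byte 3: 0xB8 = 10111000 (10xxxxxx ✓), payload 111000.
Byte 4: 0x9F = 10011111 (10xxxxxx ✓), payload 011111.
Concatenate: 000111110111000011111 = 0x3EE1F (21 bits → U+3EE1F).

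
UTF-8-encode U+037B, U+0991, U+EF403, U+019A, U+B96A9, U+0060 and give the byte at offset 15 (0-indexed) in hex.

U+037B → 2-byte form CD BB at offsets 0–1.
U+0991 → 3-byte form E0 A6 91 at offsets 2–4.
U+EF403 → 4-byte form F3 AF 90 83 at offsets 5–8.
U+019A → 2-byte form C6 9A at offsets 9–10.
U+B96A9 → 4-byte form F2 B9 9A A9 at offsets 11–14.
U+0060 → 1-byte form 60 at offsets 15–15.
Offset 15 falls in char 6's range; it's byte 1 of 60 = 0x60.

0x60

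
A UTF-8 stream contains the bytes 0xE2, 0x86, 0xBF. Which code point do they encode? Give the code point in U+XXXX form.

Leading byte 0xE2 = 11100010 matches 1110xxxx → 3-byte sequence.
Byte 1: 0xE2 = 11100010, payload 0010 (4 bits).
Byte 2: 0x86 = 10000110 (10xxxxxx ✓), payload 000110.
Byte 3: 0xBF = 10111111 (10xxxxxx ✓), payload 111111.
Concatenate: 0010000110111111 = 0x21BF (16 bits → U+21BF).

U+21BF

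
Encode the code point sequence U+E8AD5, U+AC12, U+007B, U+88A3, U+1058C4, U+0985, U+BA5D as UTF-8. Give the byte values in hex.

U+E8AD5: 4-byte form → F3 A8 AB 95.
U+AC12: 3-byte form → EA B0 92.
U+007B: 1-byte form → 7B.
U+88A3: 3-byte form → E8 A2 A3.
U+1058C4: 4-byte form → F4 85 A3 84.
U+0985: 3-byte form → E0 A6 85.
U+BA5D: 3-byte form → EB A9 9D.
Concatenated (21 bytes): F3 A8 AB 95 EA B0 92 7B E8 A2 A3 F4 85 A3 84 E0 A6 85 EB A9 9D.

F3 A8 AB 95 EA B0 92 7B E8 A2 A3 F4 85 A3 84 E0 A6 85 EB A9 9D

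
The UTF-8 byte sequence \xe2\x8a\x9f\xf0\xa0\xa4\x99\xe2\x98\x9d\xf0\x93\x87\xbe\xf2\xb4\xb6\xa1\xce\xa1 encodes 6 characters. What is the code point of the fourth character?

U+131FE

Offset 0: leading byte 0xE2 = 11100010 → 3-byte char #1 = E2 8A 9F.
Offset 3: leading byte 0xF0 = 11110000 → 4-byte char #2 = F0 A0 A4 99.
Offset 7: leading byte 0xE2 = 11100010 → 3-byte char #3 = E2 98 9D.
Offset 10: leading byte 0xF0 = 11110000 → 4-byte char #4 = F0 93 87 BE.
Leading byte 0xF0 = 11110000 matches 11110xxx → 4-byte sequence.
Byte 1: 0xF0 = 11110000, payload 000 (3 bits).
Byte 2: 0x93 = 10010011 (10xxxxxx ✓), payload 010011.
Byte 3: 0x87 = 10000111 (10xxxxxx ✓), payload 000111.
Byte 4: 0xBE = 10111110 (10xxxxxx ✓), payload 111110.
Concatenate: 000010011000111111110 = 0x131FE (21 bits → U+131FE).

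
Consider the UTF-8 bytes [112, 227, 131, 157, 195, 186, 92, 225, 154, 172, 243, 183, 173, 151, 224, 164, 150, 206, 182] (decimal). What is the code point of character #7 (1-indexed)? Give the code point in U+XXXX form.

U+0916

Offset 0: leading byte 0x70 = 01110000 → 1-byte char #1 = 70.
Offset 1: leading byte 0xE3 = 11100011 → 3-byte char #2 = E3 83 9D.
Offset 4: leading byte 0xC3 = 11000011 → 2-byte char #3 = C3 BA.
Offset 6: leading byte 0x5C = 01011100 → 1-byte char #4 = 5C.
Offset 7: leading byte 0xE1 = 11100001 → 3-byte char #5 = E1 9A AC.
Offset 10: leading byte 0xF3 = 11110011 → 4-byte char #6 = F3 B7 AD 97.
Offset 14: leading byte 0xE0 = 11100000 → 3-byte char #7 = E0 A4 96.
Leading byte 0xE0 = 11100000 matches 1110xxxx → 3-byte sequence.
Byte 1: 0xE0 = 11100000, payload 0000 (4 bits).
Byte 2: 0xA4 = 10100100 (10xxxxxx ✓), payload 100100.
Byte 3: 0x96 = 10010110 (10xxxxxx ✓), payload 010110.
Concatenate: 0000100100010110 = 0x916 (16 bits → U+0916).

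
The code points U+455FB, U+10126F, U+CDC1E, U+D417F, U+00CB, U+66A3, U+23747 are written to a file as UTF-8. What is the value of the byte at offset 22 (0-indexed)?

0xA3

U+455FB → 4-byte form F1 85 97 BB at offsets 0–3.
U+10126F → 4-byte form F4 81 89 AF at offsets 4–7.
U+CDC1E → 4-byte form F3 8D B0 9E at offsets 8–11.
U+D417F → 4-byte form F3 94 85 BF at offsets 12–15.
U+00CB → 2-byte form C3 8B at offsets 16–17.
U+66A3 → 3-byte form E6 9A A3 at offsets 18–20.
U+23747 → 4-byte form F0 A3 9D 87 at offsets 21–24.
Offset 22 falls in char 7's range; it's byte 2 of F0 A3 9D 87 = 0xA3.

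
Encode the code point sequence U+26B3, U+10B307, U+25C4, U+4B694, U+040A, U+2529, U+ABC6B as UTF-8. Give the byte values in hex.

E2 9A B3 F4 8B 8C 87 E2 97 84 F1 8B 9A 94 D0 8A E2 94 A9 F2 AB B1 AB

U+26B3: 3-byte form → E2 9A B3.
U+10B307: 4-byte form → F4 8B 8C 87.
U+25C4: 3-byte form → E2 97 84.
U+4B694: 4-byte form → F1 8B 9A 94.
U+040A: 2-byte form → D0 8A.
U+2529: 3-byte form → E2 94 A9.
U+ABC6B: 4-byte form → F2 AB B1 AB.
Concatenated (23 bytes): E2 9A B3 F4 8B 8C 87 E2 97 84 F1 8B 9A 94 D0 8A E2 94 A9 F2 AB B1 AB.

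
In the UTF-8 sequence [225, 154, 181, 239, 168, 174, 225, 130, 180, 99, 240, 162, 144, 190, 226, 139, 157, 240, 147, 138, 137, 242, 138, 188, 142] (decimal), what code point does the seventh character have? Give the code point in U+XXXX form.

Offset 0: leading byte 0xE1 = 11100001 → 3-byte char #1 = E1 9A B5.
Offset 3: leading byte 0xEF = 11101111 → 3-byte char #2 = EF A8 AE.
Offset 6: leading byte 0xE1 = 11100001 → 3-byte char #3 = E1 82 B4.
Offset 9: leading byte 0x63 = 01100011 → 1-byte char #4 = 63.
Offset 10: leading byte 0xF0 = 11110000 → 4-byte char #5 = F0 A2 90 BE.
Offset 14: leading byte 0xE2 = 11100010 → 3-byte char #6 = E2 8B 9D.
Offset 17: leading byte 0xF0 = 11110000 → 4-byte char #7 = F0 93 8A 89.
Leading byte 0xF0 = 11110000 matches 11110xxx → 4-byte sequence.
Byte 1: 0xF0 = 11110000, payload 000 (3 bits).
Byte 2: 0x93 = 10010011 (10xxxxxx ✓), payload 010011.
Byte 3: 0x8A = 10001010 (10xxxxxx ✓), payload 001010.
Byte 4: 0x89 = 10001001 (10xxxxxx ✓), payload 001001.
Concatenate: 000010011001010001001 = 0x13289 (21 bits → U+13289).

U+13289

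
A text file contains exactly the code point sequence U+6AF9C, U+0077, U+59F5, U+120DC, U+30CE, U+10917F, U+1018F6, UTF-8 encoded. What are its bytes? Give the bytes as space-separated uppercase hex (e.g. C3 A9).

F1 AA BE 9C 77 E5 A7 B5 F0 92 83 9C E3 83 8E F4 89 85 BF F4 81 A3 B6

U+6AF9C: 4-byte form → F1 AA BE 9C.
U+0077: 1-byte form → 77.
U+59F5: 3-byte form → E5 A7 B5.
U+120DC: 4-byte form → F0 92 83 9C.
U+30CE: 3-byte form → E3 83 8E.
U+10917F: 4-byte form → F4 89 85 BF.
U+1018F6: 4-byte form → F4 81 A3 B6.
Concatenated (23 bytes): F1 AA BE 9C 77 E5 A7 B5 F0 92 83 9C E3 83 8E F4 89 85 BF F4 81 A3 B6.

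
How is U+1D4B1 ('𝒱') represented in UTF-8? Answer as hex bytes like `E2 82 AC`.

F0 9D 92 B1

U+1D4B1 = 0x1D4B1 = 119985 decimal. In range U+10000–U+10FFFF → 4-byte form: 11110xxx 10xxxxxx 10xxxxxx 10xxxxxx.
Binary (21 bits): 000011101010010110001.
Split 3+6+6+6: 000 | 011101 | 010010 | 110001.
Byte 1: 11110000 = 0xF0.
Byte 2: 10011101 = 0x9D.
Byte 3: 10010010 = 0x92.
Byte 4: 10110001 = 0xB1.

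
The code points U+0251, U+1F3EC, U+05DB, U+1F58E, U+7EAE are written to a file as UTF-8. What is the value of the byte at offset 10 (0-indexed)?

0x96

U+0251 → 2-byte form C9 91 at offsets 0–1.
U+1F3EC → 4-byte form F0 9F 8F AC at offsets 2–5.
U+05DB → 2-byte form D7 9B at offsets 6–7.
U+1F58E → 4-byte form F0 9F 96 8E at offsets 8–11.
Offset 10 falls in char 4's range; it's byte 3 of F0 9F 96 8E = 0x96.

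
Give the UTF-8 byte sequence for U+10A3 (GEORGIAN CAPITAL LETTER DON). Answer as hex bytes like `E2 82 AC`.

U+10A3 = 0x10A3 = 4259 decimal. In range U+0800–U+FFFF → 3-byte form: 1110xxxx 10xxxxxx 10xxxxxx.
Binary (16 bits): 0001000010100011.
Split 4+6+6: 0001 | 000010 | 100011.
Byte 1: 11100001 = 0xE1.
Byte 2: 10000010 = 0x82.
Byte 3: 10100011 = 0xA3.

E1 82 A3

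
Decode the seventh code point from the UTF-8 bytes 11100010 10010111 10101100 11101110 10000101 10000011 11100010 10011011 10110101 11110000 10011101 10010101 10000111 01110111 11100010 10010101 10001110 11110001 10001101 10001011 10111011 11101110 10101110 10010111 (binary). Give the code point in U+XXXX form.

U+4D2FB

Offset 0: leading byte 0xE2 = 11100010 → 3-byte char #1 = E2 97 AC.
Offset 3: leading byte 0xEE = 11101110 → 3-byte char #2 = EE 85 83.
Offset 6: leading byte 0xE2 = 11100010 → 3-byte char #3 = E2 9B B5.
Offset 9: leading byte 0xF0 = 11110000 → 4-byte char #4 = F0 9D 95 87.
Offset 13: leading byte 0x77 = 01110111 → 1-byte char #5 = 77.
Offset 14: leading byte 0xE2 = 11100010 → 3-byte char #6 = E2 95 8E.
Offset 17: leading byte 0xF1 = 11110001 → 4-byte char #7 = F1 8D 8B BB.
Leading byte 0xF1 = 11110001 matches 11110xxx → 4-byte sequence.
Byte 1: 0xF1 = 11110001, payload 001 (3 bits).
Byte 2: 0x8D = 10001101 (10xxxxxx ✓), payload 001101.
Byte 3: 0x8B = 10001011 (10xxxxxx ✓), payload 001011.
Byte 4: 0xBB = 10111011 (10xxxxxx ✓), payload 111011.
Concatenate: 001001101001011111011 = 0x4D2FB (21 bits → U+4D2FB).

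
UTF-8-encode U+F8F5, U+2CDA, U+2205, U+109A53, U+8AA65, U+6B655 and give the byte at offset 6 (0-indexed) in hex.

U+F8F5 → 3-byte form EF A3 B5 at offsets 0–2.
U+2CDA → 3-byte form E2 B3 9A at offsets 3–5.
U+2205 → 3-byte form E2 88 85 at offsets 6–8.
Offset 6 falls in char 3's range; it's byte 1 of E2 88 85 = 0xE2.

0xE2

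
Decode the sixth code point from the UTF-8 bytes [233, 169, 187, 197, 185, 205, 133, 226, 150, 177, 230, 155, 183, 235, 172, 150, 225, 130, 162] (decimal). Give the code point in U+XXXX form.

U+BB16

Offset 0: leading byte 0xE9 = 11101001 → 3-byte char #1 = E9 A9 BB.
Offset 3: leading byte 0xC5 = 11000101 → 2-byte char #2 = C5 B9.
Offset 5: leading byte 0xCD = 11001101 → 2-byte char #3 = CD 85.
Offset 7: leading byte 0xE2 = 11100010 → 3-byte char #4 = E2 96 B1.
Offset 10: leading byte 0xE6 = 11100110 → 3-byte char #5 = E6 9B B7.
Offset 13: leading byte 0xEB = 11101011 → 3-byte char #6 = EB AC 96.
Leading byte 0xEB = 11101011 matches 1110xxxx → 3-byte sequence.
Byte 1: 0xEB = 11101011, payload 1011 (4 bits).
Byte 2: 0xAC = 10101100 (10xxxxxx ✓), payload 101100.
Byte 3: 0x96 = 10010110 (10xxxxxx ✓), payload 010110.
Concatenate: 1011101100010110 = 0xBB16 (16 bits → U+BB16).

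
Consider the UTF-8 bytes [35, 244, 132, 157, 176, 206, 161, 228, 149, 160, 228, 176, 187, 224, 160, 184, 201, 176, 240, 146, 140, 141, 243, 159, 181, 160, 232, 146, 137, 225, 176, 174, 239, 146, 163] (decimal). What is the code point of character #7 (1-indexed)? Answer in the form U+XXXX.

Offset 0: leading byte 0x23 = 00100011 → 1-byte char #1 = 23.
Offset 1: leading byte 0xF4 = 11110100 → 4-byte char #2 = F4 84 9D B0.
Offset 5: leading byte 0xCE = 11001110 → 2-byte char #3 = CE A1.
Offset 7: leading byte 0xE4 = 11100100 → 3-byte char #4 = E4 95 A0.
Offset 10: leading byte 0xE4 = 11100100 → 3-byte char #5 = E4 B0 BB.
Offset 13: leading byte 0xE0 = 11100000 → 3-byte char #6 = E0 A0 B8.
Offset 16: leading byte 0xC9 = 11001001 → 2-byte char #7 = C9 B0.
Leading byte 0xC9 = 11001001 matches 110xxxxx → 2-byte sequence.
Byte 1: 0xC9 = 11001001, payload 01001 (5 bits).
Byte 2: 0xB0 = 10110000 (10xxxxxx ✓), payload 110000.
Concatenate: 01001110000 = 0x270 (11 bits → U+0270).

U+0270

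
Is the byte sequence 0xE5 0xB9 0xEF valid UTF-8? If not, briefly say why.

invalid (non-continuation byte where continuation expected)

Leading byte 0xE5 = 11100101 → 3-byte form.
Byte 3 is 0xEF = 11101111, which is not 10xxxxxx — expected a continuation byte.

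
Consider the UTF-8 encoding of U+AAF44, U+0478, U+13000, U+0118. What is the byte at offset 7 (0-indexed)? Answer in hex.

U+AAF44 → 4-byte form F2 AA BD 84 at offsets 0–3.
U+0478 → 2-byte form D1 B8 at offsets 4–5.
U+13000 → 4-byte form F0 93 80 80 at offsets 6–9.
Offset 7 falls in char 3's range; it's byte 2 of F0 93 80 80 = 0x93.

0x93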